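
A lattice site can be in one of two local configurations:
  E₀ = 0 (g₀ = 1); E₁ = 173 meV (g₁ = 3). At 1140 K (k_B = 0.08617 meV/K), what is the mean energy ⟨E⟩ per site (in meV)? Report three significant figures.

k_BT = 0.08617 × 1140 K = 98.234 meV.
Eᵢ/kT = 0, 1.7611.
Z = Σ gᵢe^(−Eᵢ/kT) = 1·e^(−0) + 3·e^(−1.7611) = 1.0000 + 0.51557 = 1.5156.
⟨E⟩ = Σ Eᵢ gᵢe^(−Eᵢ/kT) / Z = (0·1.0000 + 173·0.51557) / 1.5156 = 58.9 meV.

58.9 meV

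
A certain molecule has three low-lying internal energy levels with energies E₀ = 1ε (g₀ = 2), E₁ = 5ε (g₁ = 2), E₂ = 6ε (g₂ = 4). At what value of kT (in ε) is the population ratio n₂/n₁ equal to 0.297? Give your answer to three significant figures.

0.524 ε

n₂/n₁ = (g₂/g₁) exp[−(E₂−E₁)/kT] = 0.297.
⇒ (E₂−E₁)/kT = ln((4/2)/0.297) = ln(6.7340) = 1.9072.
kT = 1ε / 1.9072 = 0.524 ε.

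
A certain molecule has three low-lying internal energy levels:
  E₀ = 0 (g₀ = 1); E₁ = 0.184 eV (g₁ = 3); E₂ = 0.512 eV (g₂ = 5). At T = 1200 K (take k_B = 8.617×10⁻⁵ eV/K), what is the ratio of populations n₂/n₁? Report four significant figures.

0.06986

k_BT = 8.617×10⁻⁵ × 1200 K = 0.103404 eV.
n₂/n₁ = (g₂/g₁) exp[−(E₂−E₁)/kT] = (5/3) × exp(−(0.328 eV)/(0.103404 eV)) = (5/3) × exp(-3.17202) = 0.06986.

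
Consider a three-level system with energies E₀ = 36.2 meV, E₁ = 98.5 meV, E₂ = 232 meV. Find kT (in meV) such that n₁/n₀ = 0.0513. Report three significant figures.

21.0 meV

n₁/n₀ = exp[−(E₁−E₀)/kT] = 0.0513.
⇒ (E₁−E₀)/kT = ln(1/0.0513) = ln(19.493) = 2.9701.
kT = 62.3 meV / 2.9701 = 21.0 meV.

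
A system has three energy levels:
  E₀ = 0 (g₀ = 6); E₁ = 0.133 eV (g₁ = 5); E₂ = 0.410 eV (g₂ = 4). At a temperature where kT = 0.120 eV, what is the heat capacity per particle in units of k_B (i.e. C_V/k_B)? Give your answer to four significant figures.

0.3718

Eᵢ/kT = 0, 1.10833, 3.41667.
Z = Σ gᵢe^(−Eᵢ/kT) = 6·e^(−0) + 5·e^(−1.10833) + 4·e^(−3.41667) = 6.00000 + 1.65055 + 0.131286 = 7.78184.
⟨E⟩ = 0.0351267 eV, ⟨E²⟩ = 0.00658787 eV².
C_V/k_B = (⟨E²⟩ − ⟨E⟩²)/(kT)² = (0.00658787 − 0.00123389)/0.0144000 = 0.3718.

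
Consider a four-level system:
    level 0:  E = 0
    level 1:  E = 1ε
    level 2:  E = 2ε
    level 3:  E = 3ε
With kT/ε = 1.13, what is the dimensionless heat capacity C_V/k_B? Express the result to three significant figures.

Eᵢ/kT = 0, 0.88496, 1.7699, 2.6549.
Z = Σ e^(−Eᵢ/kT) = e^(−0) + e^(−0.88496) + e^(−1.7699) + e^(−2.6549) = 1.0000 + 0.41273 + 0.17035 + 0.070306 = 1.6534.
⟨E⟩ = 0.58325 ε, ⟨E²⟩ = 1.0444 ε².
C_V/k_B = (⟨E²⟩ − ⟨E⟩²)/(kT)² = (1.0444 − 0.34018)/1.2769 = 0.552.

0.552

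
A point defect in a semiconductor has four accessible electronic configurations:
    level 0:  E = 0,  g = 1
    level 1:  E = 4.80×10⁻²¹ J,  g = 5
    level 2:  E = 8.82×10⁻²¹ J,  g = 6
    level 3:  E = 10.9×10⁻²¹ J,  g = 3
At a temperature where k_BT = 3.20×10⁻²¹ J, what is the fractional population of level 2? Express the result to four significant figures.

Eᵢ/kT = 0, 1.50000, 2.75625, 3.40625.
Z = Σ gᵢe^(−Eᵢ/kT) = 1·e^(−0) + 5·e^(−1.50000) + 6·e^(−2.75625) + 3·e^(−3.40625) = 1.00000 + 1.11565 + 0.381177 + 0.0994960 = 2.59632.
P₂ = g₂ e^(−E₂/kT) / Z = 0.381177/2.59632 = 0.1468.

0.1468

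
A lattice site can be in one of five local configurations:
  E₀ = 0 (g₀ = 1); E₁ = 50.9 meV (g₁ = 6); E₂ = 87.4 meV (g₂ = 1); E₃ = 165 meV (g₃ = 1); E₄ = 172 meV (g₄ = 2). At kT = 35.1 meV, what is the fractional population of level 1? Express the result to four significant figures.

0.5597

Eᵢ/kT = 0, 1.45014, 2.49003, 4.70085, 4.90028.
Z = Σ gᵢe^(−Eᵢ/kT) = 1·e^(−0) + 6·e^(−1.45014) + 1·e^(−2.49003) + 1·e^(−4.70085) + 2·e^(−4.90028) = 1.00000 + 1.40722 + 0.0829075 + 0.00908755 + 0.0148890 = 2.51410.
P₁ = g₁ e^(−E₁/kT) / Z = 1.40722/2.51410 = 0.5597.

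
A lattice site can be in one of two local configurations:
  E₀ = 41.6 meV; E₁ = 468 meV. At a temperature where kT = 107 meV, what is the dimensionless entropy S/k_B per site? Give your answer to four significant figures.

Eᵢ/kT = 0.388785, 4.37383.
Z = Σ e^(−Eᵢ/kT) = e^(−0.388785) + e^(−4.37383) = 0.677880 + 0.0126029 = 0.690483.
⟨E⟩ = Σ EᵢPᵢ = 49.3828 meV.
S/k_B = ln Z + ⟨E⟩/kT = ln(0.690483) + 49.3828/107 = -0.370364 + 0.461521 = 0.09116.

0.09116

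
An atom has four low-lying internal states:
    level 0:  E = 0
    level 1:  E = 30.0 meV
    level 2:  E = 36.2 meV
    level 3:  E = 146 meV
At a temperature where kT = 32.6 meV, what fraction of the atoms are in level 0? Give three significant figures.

0.575

Eᵢ/kT = 0, 0.92025, 1.1104, 4.4785.
Z = Σ e^(−Eᵢ/kT) = e^(−0) + e^(−0.92025) + e^(−1.1104) + e^(−4.4785) = 1.0000 + 0.39842 + 0.32943 + 0.011350 = 1.7392.
P₀ = e^(−E₀/kT) / Z = 1.0000/1.7392 = 0.575.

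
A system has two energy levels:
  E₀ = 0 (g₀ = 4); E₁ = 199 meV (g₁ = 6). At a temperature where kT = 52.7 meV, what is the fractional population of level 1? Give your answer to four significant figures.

Eᵢ/kT = 0, 3.77609.
Z = Σ gᵢe^(−Eᵢ/kT) = 4·e^(−0) + 6·e^(−3.77609) = 4.00000 + 0.137473 = 4.13747.
P₁ = g₁ e^(−E₁/kT) / Z = 0.137473/4.13747 = 0.03323.

0.03323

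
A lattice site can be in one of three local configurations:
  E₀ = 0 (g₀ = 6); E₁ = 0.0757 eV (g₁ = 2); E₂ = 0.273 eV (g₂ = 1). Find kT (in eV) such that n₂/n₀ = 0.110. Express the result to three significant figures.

0.657 eV

n₂/n₀ = (g₂/g₀) exp[−(E₂−E₀)/kT] = 0.110.
⇒ (E₂−E₀)/kT = ln((1/6)/0.110) = ln(1.5152) = 0.41555.
kT = 0.273 eV / 0.41555 = 0.657 eV.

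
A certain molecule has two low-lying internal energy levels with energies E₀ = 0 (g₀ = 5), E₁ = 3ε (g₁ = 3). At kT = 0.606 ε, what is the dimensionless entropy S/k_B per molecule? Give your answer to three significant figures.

Eᵢ/kT = 0, 4.9505.
Z = Σ gᵢe^(−Eᵢ/kT) = 5·e^(−0) + 3·e^(−4.9505) = 5.0000 + 0.021240 = 5.0212.
⟨E⟩ = Σ EᵢPᵢ = 0.012690 ε.
S/k_B = ln Z + ⟨E⟩/kT = ln(5.0212) + 0.012690/0.606 = 1.6137 + 0.020941 = 1.63.

1.63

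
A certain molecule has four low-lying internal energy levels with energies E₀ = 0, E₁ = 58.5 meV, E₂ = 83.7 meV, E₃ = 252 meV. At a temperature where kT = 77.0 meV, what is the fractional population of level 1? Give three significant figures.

0.254

Eᵢ/kT = 0, 0.75974, 1.0870, 3.2727.
Z = Σ e^(−Eᵢ/kT) = e^(−0) + e^(−0.75974) + e^(−1.0870) + e^(−3.2727) = 1.0000 + 0.46779 + 0.33723 + 0.037904 = 1.8429.
P₁ = e^(−E₁/kT) / Z = 0.46779/1.8429 = 0.254.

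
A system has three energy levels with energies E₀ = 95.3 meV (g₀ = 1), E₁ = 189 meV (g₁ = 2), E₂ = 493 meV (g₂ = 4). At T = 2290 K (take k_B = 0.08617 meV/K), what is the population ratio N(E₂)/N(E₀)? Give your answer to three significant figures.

0.533

k_BT = 0.08617 × 2290 K = 197.33 meV.
n₂/n₀ = (g₂/g₀) exp[−(E₂−E₀)/kT] = (4/1) × exp(−(397.7 meV)/(197.33 meV)) = (4/1) × exp(-2.0154) = 0.533.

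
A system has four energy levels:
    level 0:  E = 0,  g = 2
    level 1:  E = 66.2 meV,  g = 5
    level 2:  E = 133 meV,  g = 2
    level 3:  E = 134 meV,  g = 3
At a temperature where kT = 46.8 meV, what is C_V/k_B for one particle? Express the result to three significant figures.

0.838

Eᵢ/kT = 0, 1.4145, 2.8419, 2.8632.
Z = Σ gᵢe^(−Eᵢ/kT) = 2·e^(−0) + 5·e^(−1.4145) + 2·e^(−2.8419) + 3·e^(−2.8632) = 2.0000 + 1.2152 + 0.11663 + 0.17126 = 3.5031.
⟨E⟩ = 33.943 meV, ⟨E²⟩ = 2987.0 meV².
C_V/k_B = (⟨E²⟩ − ⟨E⟩²)/(kT)² = (2987.0 − 1152.1)/2190.2 = 0.838.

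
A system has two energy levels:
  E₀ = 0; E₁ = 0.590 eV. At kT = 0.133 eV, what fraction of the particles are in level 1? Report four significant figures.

Eᵢ/kT = 0, 4.43609.
Z = Σ e^(−Eᵢ/kT) = e^(−0) + e^(−4.43609) = 1.00000 + 0.0118422 = 1.01184.
P₁ = e^(−E₁/kT) / Z = 0.0118422/1.01184 = 0.01170.

0.01170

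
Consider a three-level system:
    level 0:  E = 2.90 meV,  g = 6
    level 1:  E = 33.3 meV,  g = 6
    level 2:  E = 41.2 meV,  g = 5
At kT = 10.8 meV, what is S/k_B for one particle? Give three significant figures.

2.11

Eᵢ/kT = 0.26852, 3.0833, 3.8148.
Z = Σ gᵢe^(−Eᵢ/kT) = 6·e^(−0.26852) + 6·e^(−3.0833) + 5·e^(−3.8148) = 4.5871 + 0.27485 + 0.11021 = 4.9722.
⟨E⟩ = Σ EᵢPᵢ = 5.4293 meV.
S/k_B = ln Z + ⟨E⟩/kT = ln(4.9722) + 5.4293/10.8 = 1.6039 + 0.50271 = 2.11.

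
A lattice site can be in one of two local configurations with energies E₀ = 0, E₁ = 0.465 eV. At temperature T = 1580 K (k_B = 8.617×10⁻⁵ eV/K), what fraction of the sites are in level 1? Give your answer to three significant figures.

0.0318

k_BT = 8.617×10⁻⁵ × 1580 K = 0.13615 eV.
Eᵢ/kT = 0, 3.4154.
Z = Σ e^(−Eᵢ/kT) = e^(−0) + e^(−3.4154) = 1.0000 + 0.032863 = 1.0329.
P₁ = e^(−E₁/kT) / Z = 0.032863/1.0329 = 0.0318.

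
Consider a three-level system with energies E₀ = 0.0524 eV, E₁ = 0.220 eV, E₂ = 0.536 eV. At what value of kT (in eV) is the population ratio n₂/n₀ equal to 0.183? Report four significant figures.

0.2848 eV

n₂/n₀ = exp[−(E₂−E₀)/kT] = 0.183.
⇒ (E₂−E₀)/kT = ln(1/0.183) = ln(5.46448) = 1.69827.
kT = 0.4836 eV / 1.69827 = 0.2848 eV.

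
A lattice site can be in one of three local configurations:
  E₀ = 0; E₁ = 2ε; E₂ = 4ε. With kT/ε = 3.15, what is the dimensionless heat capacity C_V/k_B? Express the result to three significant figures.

0.222

Eᵢ/kT = 0, 0.63492, 1.2698.
Z = Σ e^(−Eᵢ/kT) = e^(−0) + e^(−0.63492) + e^(−1.2698) = 1.0000 + 0.52998 + 0.28089 = 1.8109.
⟨E⟩ = 1.2058 ε, ⟨E²⟩ = 3.6524 ε².
C_V/k_B = (⟨E²⟩ − ⟨E⟩²)/(kT)² = (3.6524 − 1.4540)/9.9225 = 0.222.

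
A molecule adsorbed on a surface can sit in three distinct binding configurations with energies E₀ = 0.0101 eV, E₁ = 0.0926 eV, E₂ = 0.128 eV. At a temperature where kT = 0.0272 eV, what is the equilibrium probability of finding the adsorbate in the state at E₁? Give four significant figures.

Eᵢ/kT = 0.371324, 3.40441, 4.70588.
Z = Σ e^(−Eᵢ/kT) = e^(−0.371324) + e^(−3.40441) + e^(−4.70588) = 0.689820 + 0.0332264 + 0.00904195 = 0.732088.
P₁ = e^(−E₁/kT) / Z = 0.0332264/0.732088 = 0.04539.

0.04539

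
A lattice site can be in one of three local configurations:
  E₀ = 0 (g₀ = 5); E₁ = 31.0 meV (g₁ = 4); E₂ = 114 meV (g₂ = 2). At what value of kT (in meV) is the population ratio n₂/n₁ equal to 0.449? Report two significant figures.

n₂/n₁ = (g₂/g₁) exp[−(E₂−E₁)/kT] = 0.449.
⇒ (E₂−E₁)/kT = ln((2/4)/0.449) = ln(1.114) = 0.1080.
kT = 83.0 meV / 0.1080 = 770 meV.

770 meV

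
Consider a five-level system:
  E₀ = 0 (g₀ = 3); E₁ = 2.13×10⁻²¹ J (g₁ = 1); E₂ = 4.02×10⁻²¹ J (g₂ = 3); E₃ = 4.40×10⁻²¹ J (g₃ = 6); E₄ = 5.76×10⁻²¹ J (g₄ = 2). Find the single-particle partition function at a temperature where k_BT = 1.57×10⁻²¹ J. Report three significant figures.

Z = 3.90

Eᵢ/kT = 0, 1.3567, 2.5605, 2.8025, 3.6688.
Z = Σ gᵢe^(−Eᵢ/kT) = 3·e^(−0) + 1·e^(−1.3567) + 3·e^(−2.5605) + 6·e^(−2.8025) + 2·e^(−3.6688) = 3.0000 + 0.25751 + 0.23180 + 0.36395 + 0.051014 = 3.9043.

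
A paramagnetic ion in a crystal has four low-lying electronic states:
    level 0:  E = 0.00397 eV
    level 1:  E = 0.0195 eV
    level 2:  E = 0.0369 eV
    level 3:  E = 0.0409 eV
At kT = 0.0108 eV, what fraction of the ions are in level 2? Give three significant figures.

0.0360

Eᵢ/kT = 0.36759, 1.8056, 3.4167, 3.7870.
Z = Σ e^(−Eᵢ/kT) = e^(−0.36759) + e^(−1.8056) + e^(−3.4167) + e^(−3.7870) = 0.69240 + 0.16438 + 0.032821 + 0.022663 = 0.91226.
P₂ = e^(−E₂/kT) / Z = 0.032821/0.91226 = 0.0360.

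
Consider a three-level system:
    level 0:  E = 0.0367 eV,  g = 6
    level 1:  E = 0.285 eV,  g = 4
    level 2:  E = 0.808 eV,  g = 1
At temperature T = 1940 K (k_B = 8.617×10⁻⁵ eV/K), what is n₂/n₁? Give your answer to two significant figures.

0.011

k_BT = 8.617×10⁻⁵ × 1940 K = 0.1672 eV.
n₂/n₁ = (g₂/g₁) exp[−(E₂−E₁)/kT] = (1/4) × exp(−(0.523 eV)/(0.1672 eV)) = (1/4) × exp(-3.128) = 0.011.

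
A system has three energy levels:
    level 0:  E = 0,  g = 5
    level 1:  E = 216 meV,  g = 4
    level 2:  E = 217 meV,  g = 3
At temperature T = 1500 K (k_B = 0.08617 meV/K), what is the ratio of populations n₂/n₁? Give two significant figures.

0.74

k_BT = 0.08617 × 1500 K = 129.3 meV.
n₂/n₁ = (g₂/g₁) exp[−(E₂−E₁)/kT] = (3/4) × exp(−(1 meV)/(129.3 meV)) = (3/4) × exp(-0.007734) = 0.74.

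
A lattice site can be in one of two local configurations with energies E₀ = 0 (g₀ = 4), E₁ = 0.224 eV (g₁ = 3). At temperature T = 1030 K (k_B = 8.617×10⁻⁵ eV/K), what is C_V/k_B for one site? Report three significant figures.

0.341

k_BT = 8.617×10⁻⁵ × 1030 K = 0.088755 eV.
Eᵢ/kT = 0, 2.5238.
Z = Σ gᵢe^(−Eᵢ/kT) = 4·e^(−0) + 3·e^(−2.5238) = 4.0000 + 0.24046 = 4.2405.
⟨E⟩ = 0.012702 eV, ⟨E²⟩ = 0.0028453 eV².
C_V/k_B = (⟨E²⟩ − ⟨E⟩²)/(kT)² = (0.0028453 − 0.00016134)/0.0078775 = 0.341.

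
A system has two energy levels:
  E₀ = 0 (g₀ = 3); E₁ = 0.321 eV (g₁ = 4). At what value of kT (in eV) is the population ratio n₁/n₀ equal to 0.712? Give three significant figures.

0.512 eV

n₁/n₀ = (g₁/g₀) exp[−(E₁−E₀)/kT] = 0.712.
⇒ (E₁−E₀)/kT = ln((4/3)/0.712) = ln(1.8727) = 0.62738.
kT = 0.321 eV / 0.62738 = 0.512 eV.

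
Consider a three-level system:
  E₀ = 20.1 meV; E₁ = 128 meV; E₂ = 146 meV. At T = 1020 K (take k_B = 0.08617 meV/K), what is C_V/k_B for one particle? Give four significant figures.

0.3982

k_BT = 0.08617 × 1020 K = 87.8934 meV.
Eᵢ/kT = 0.228686, 1.45631, 1.66110.
Z = Σ e^(−Eᵢ/kT) = e^(−0.228686) + e^(−1.45631) + e^(−1.66110) = 0.795578 + 0.233095 + 0.189930 = 1.21860.
⟨E⟩ = 60.3619 meV, ⟨E²⟩ = 6720.00 meV².
C_V/k_B = (⟨E²⟩ − ⟨E⟩²)/(kT)² = (6720.00 − 3643.56)/7725.25 = 0.3982.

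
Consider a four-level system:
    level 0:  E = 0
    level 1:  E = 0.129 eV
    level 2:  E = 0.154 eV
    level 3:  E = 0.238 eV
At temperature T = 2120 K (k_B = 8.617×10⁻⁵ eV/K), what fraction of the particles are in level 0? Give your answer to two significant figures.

0.46

k_BT = 8.617×10⁻⁵ × 2120 K = 0.1827 eV.
Eᵢ/kT = 0, 0.7061, 0.8429, 1.303.
Z = Σ e^(−Eᵢ/kT) = e^(−0) + e^(−0.7061) + e^(−0.8429) + e^(−1.303) = 1.000 + 0.4936 + 0.4305 + 0.2717 = 2.196.
P₀ = e^(−E₀/kT) / Z = 1.000/2.196 = 0.46.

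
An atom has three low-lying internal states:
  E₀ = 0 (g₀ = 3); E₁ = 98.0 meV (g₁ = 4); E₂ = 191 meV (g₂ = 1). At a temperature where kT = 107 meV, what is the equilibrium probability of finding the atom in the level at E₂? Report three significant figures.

Eᵢ/kT = 0, 0.91589, 1.7850.
Z = Σ gᵢe^(−Eᵢ/kT) = 3·e^(−0) + 4·e^(−0.91589) + 1·e^(−1.7850) = 3.0000 + 1.6006 + 0.16780 = 4.7684.
P₂ = g₂ e^(−E₂/kT) / Z = 0.16780/4.7684 = 0.0352.

0.0352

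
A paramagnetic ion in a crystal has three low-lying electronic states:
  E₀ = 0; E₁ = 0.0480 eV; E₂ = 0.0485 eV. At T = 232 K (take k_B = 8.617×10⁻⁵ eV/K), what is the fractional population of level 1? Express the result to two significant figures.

k_BT = 8.617×10⁻⁵ × 232 K = 0.01999 eV.
Eᵢ/kT = 0, 2.401, 2.426.
Z = Σ e^(−Eᵢ/kT) = e^(−0) + e^(−2.401) + e^(−2.426) = 1.000 + 0.09063 + 0.08839 = 1.179.
P₁ = e^(−E₁/kT) / Z = 0.09063/1.179 = 0.077.

0.077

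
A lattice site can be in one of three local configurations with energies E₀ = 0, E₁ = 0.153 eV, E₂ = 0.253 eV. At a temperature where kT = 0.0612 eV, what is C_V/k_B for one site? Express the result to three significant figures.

Eᵢ/kT = 0, 2.5000, 4.1340.
Z = Σ e^(−Eᵢ/kT) = e^(−0) + e^(−2.5000) + e^(−4.1340) = 1.0000 + 0.082085 + 0.016019 = 1.0981.
⟨E⟩ = 0.015128 eV, ⟨E²⟩ = 0.0026836 eV².
C_V/k_B = (⟨E²⟩ − ⟨E⟩²)/(kT)² = (0.0026836 − 0.00022886)/0.0037454 = 0.655.

0.655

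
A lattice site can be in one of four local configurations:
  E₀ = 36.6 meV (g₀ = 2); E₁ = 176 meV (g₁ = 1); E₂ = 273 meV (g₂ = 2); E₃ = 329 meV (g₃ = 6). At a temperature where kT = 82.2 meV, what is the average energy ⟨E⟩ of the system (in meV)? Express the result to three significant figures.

78.0 meV

Eᵢ/kT = 0.44526, 2.1411, 3.3212, 4.0024.
Z = Σ gᵢe^(−Eᵢ/kT) = 2·e^(−0.44526) + 1·e^(−2.1411) + 2·e^(−3.3212) + 6·e^(−4.0024) = 1.2813 + 0.11753 + 0.072219 + 0.10963 = 1.5807.
⟨E⟩ = Σ Eᵢ gᵢe^(−Eᵢ/kT) / Z = (36.6·1.2813 + 176·0.11753 + 273·0.072219 + 329·0.10963) / 1.5807 = 78.0 meV.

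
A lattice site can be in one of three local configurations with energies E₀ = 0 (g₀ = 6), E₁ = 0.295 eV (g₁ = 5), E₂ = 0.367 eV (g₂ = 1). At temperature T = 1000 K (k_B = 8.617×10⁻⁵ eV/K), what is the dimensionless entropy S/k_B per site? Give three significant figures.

1.92

k_BT = 8.617×10⁻⁵ × 1000 K = 0.086170 eV.
Eᵢ/kT = 0, 3.4235, 4.2590.
Z = Σ gᵢe^(−Eᵢ/kT) = 6·e^(−0) + 5·e^(−3.4235) + 1·e^(−4.2590) = 6.0000 + 0.16299 + 0.014136 = 6.1771.
⟨E⟩ = Σ EᵢPᵢ = 0.0086238 eV.
S/k_B = ln Z + ⟨E⟩/kT = ln(6.1771) + 0.0086238/0.086170 = 1.8208 + 0.10008 = 1.92.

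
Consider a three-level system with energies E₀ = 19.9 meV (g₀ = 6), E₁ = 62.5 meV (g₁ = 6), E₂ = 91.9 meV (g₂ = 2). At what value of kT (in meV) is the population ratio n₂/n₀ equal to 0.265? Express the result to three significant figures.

314 meV

n₂/n₀ = (g₂/g₀) exp[−(E₂−E₀)/kT] = 0.265.
⇒ (E₂−E₀)/kT = ln((2/6)/0.265) = ln(1.2579) = 0.22944.
kT = 72.0 meV / 0.22944 = 314 meV.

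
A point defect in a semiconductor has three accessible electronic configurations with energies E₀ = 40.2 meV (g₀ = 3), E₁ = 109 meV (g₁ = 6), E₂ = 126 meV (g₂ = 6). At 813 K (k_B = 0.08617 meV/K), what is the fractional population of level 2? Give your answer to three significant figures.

k_BT = 0.08617 × 813 K = 70.056 meV.
Eᵢ/kT = 0.57383, 1.5559, 1.7986.
Z = Σ gᵢe^(−Eᵢ/kT) = 3·e^(−0.57383) + 6·e^(−1.5559) + 6·e^(−1.7986) = 1.6901 + 1.2660 + 0.99318 = 3.9493.
P₂ = g₂ e^(−E₂/kT) / Z = 0.99318/3.9493 = 0.251.

0.251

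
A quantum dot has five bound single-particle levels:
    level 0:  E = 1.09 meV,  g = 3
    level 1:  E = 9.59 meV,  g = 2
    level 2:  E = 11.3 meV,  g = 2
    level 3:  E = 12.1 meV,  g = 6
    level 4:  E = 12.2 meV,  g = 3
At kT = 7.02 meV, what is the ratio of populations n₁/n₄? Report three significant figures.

0.967

n₁/n₄ = (g₁/g₄) exp[−(E₁−E₄)/kT] = (2/3) × exp(−(-2.61 meV)/(7.02 meV)) = (2/3) × exp(0.37179) = 0.967.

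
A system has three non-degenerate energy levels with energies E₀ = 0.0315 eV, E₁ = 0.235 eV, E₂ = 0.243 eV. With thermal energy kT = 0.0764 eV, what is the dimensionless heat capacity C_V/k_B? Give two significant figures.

0.76

Eᵢ/kT = 0.4123, 3.076, 3.181.
Z = Σ e^(−Eᵢ/kT) = e^(−0.4123) + e^(−3.076) + e^(−3.181) = 0.6621 + 0.04614 + 0.04154 = 0.7498.
⟨E⟩ = 0.05574 eV, ⟨E²⟩ = 0.007546 eV².
C_V/k_B = (⟨E²⟩ − ⟨E⟩²)/(kT)² = (0.007546 − 0.003107)/0.005837 = 0.76.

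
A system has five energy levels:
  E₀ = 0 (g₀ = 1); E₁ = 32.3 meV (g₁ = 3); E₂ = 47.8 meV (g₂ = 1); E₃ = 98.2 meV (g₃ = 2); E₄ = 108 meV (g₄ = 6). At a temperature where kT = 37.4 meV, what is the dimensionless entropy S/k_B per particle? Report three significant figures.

2.03

Eᵢ/kT = 0, 0.86364, 1.2781, 2.6257, 2.8877.
Z = Σ gᵢe^(−Eᵢ/kT) = 1·e^(−0) + 3·e^(−0.86364) + 1·e^(−1.2781) + 2·e^(−2.6257) + 6·e^(−2.8877) = 1.0000 + 1.2649 + 0.27857 + 0.14478 + 0.33423 = 3.0225.
⟨E⟩ = Σ EᵢPᵢ = 34.569 meV.
S/k_B = ln Z + ⟨E⟩/kT = ln(3.0225) + 34.569/37.4 = 1.1061 + 0.92430 = 2.03.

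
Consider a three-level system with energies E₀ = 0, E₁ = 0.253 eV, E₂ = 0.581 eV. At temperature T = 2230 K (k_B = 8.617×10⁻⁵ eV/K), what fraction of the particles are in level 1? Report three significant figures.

0.204

k_BT = 8.617×10⁻⁵ × 2230 K = 0.19216 eV.
Eᵢ/kT = 0, 1.3166, 3.0235.
Z = Σ e^(−Eᵢ/kT) = e^(−0) + e^(−1.3166) + e^(−3.0235) = 1.0000 + 0.26805 + 0.048631 = 1.3167.
P₁ = e^(−E₁/kT) / Z = 0.26805/1.3167 = 0.204.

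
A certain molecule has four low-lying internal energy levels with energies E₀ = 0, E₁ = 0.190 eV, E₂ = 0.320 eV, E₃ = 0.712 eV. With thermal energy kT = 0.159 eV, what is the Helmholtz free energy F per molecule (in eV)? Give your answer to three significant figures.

-0.0588 eV

Eᵢ/kT = 0, 1.1950, 2.0126, 4.4780.
Z = Σ e^(−Eᵢ/kT) = e^(−0) + e^(−1.1950) + e^(−2.0126) + e^(−4.4780) = 1.0000 + 0.30270 + 0.13364 + 0.011356 = 1.4477.
F = −kT ln Z = −0.159 × ln(1.4477) = −0.159 × 0.36998 = -0.0588 eV.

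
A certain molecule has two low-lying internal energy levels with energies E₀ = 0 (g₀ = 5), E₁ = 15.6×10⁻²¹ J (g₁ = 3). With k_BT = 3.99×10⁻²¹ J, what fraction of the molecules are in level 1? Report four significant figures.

0.01188

Eᵢ/kT = 0, 3.90977.
Z = Σ gᵢe^(−Eᵢ/kT) = 5·e^(−0) + 3·e^(−3.90977) = 5.00000 + 0.0601353 = 5.06014.
P₁ = g₁ e^(−E₁/kT) / Z = 0.0601353/5.06014 = 0.01188.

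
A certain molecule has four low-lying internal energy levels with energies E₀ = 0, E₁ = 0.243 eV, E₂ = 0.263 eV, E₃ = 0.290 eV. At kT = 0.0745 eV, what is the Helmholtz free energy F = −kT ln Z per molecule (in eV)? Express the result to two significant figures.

Eᵢ/kT = 0, 3.262, 3.530, 3.893.
Z = Σ e^(−Eᵢ/kT) = e^(−0) + e^(−3.262) + e^(−3.530) + e^(−3.893) = 1.000 + 0.03831 + 0.02930 + 0.02038 = 1.088.
F = −kT ln Z = −0.0745 × ln(1.088) = −0.0745 × 0.08434 = -0.0063 eV.

-0.0063 eV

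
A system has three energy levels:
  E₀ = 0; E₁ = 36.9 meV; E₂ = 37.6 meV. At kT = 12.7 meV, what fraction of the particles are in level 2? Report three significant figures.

0.0468

Eᵢ/kT = 0, 2.9055, 2.9606.
Z = Σ e^(−Eᵢ/kT) = e^(−0) + e^(−2.9055) + e^(−2.9606) = 1.0000 + 0.054721 + 0.051788 = 1.1065.
P₂ = e^(−E₂/kT) / Z = 0.051788/1.1065 = 0.0468.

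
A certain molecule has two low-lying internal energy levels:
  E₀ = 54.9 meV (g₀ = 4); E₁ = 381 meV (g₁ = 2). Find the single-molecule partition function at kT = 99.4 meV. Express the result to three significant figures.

Eᵢ/kT = 0.55231, 3.8330.
Z = Σ gᵢe^(−Eᵢ/kT) = 4·e^(−0.55231) + 2·e^(−3.8330) = 2.3025 + 0.043289 = 2.3458.

Z = 2.35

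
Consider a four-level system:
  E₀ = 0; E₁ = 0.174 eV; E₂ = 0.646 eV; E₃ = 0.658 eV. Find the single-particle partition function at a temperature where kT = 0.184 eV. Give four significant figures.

Eᵢ/kT = 0, 0.945652, 3.51087, 3.57609.
Z = Σ e^(−Eᵢ/kT) = e^(−0) + e^(−0.945652) + e^(−3.51087) + e^(−3.57609) = 1.00000 + 0.388426 + 0.0298709 + 0.0279849 = 1.44628.

Z = 1.446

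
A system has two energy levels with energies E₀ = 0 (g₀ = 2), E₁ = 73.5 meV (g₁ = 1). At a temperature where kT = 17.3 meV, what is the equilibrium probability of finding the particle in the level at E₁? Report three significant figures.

0.00709

Eᵢ/kT = 0, 4.2486.
Z = Σ gᵢe^(−Eᵢ/kT) = 2·e^(−0) + 1·e^(−4.2486) = 2.0000 + 0.014284 = 2.0143.
P₁ = g₁ e^(−E₁/kT) / Z = 0.014284/2.0143 = 0.00709.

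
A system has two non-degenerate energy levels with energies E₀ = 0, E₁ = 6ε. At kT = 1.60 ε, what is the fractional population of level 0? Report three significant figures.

Eᵢ/kT = 0, 3.7500.
Z = Σ e^(−Eᵢ/kT) = e^(−0) + e^(−3.7500) = 1.0000 + 0.023518 = 1.0235.
P₀ = e^(−E₀/kT) / Z = 1.0000/1.0235 = 0.977.

0.977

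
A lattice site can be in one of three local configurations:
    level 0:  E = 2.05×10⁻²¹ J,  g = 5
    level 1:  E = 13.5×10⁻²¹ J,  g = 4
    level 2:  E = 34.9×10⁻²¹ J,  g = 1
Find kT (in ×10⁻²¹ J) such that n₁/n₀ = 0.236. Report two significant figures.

9.4 ×10⁻²¹ J

n₁/n₀ = (g₁/g₀) exp[−(E₁−E₀)/kT] = 0.236.
⇒ (E₁−E₀)/kT = ln((4/5)/0.236) = ln(3.390) = 1.221.
kT = 11.45 ×10⁻²¹ J / 1.221 = 9.4 ×10⁻²¹ J.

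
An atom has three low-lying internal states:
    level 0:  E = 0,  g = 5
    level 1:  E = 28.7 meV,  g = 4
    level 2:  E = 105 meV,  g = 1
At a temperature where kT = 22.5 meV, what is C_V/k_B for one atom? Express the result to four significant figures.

Eᵢ/kT = 0, 1.27556, 4.66667.
Z = Σ gᵢe^(−Eᵢ/kT) = 5·e^(−0) + 4·e^(−1.27556) + 1·e^(−4.66667) = 5.00000 + 1.11710 + 0.00940353 = 6.12650.
⟨E⟩ = 5.39429 meV, ⟨E²⟩ = 167.113 meV².
C_V/k_B = (⟨E²⟩ − ⟨E⟩²)/(kT)² = (167.113 − 29.0984)/506.250 = 0.2726.

0.2726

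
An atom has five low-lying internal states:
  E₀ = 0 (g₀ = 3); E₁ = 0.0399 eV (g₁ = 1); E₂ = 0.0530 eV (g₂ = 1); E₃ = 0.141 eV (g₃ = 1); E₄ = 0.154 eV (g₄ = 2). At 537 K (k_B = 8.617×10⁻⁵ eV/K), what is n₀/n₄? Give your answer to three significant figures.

k_BT = 8.617×10⁻⁵ × 537 K = 0.046273 eV.
n₀/n₄ = (g₀/g₄) exp[−(E₀−E₄)/kT] = (3/2) × exp(−(-0.154 eV)/(0.046273 eV)) = (3/2) × exp(3.3281) = 41.8.

41.8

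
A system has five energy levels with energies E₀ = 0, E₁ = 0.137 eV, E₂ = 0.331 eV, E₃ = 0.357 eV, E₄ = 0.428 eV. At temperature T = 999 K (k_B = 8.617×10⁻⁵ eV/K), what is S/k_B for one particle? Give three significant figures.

0.627

k_BT = 8.617×10⁻⁵ × 999 K = 0.086084 eV.
Eᵢ/kT = 0, 1.5915, 3.8451, 4.1471, 4.9719.
Z = Σ e^(−Eᵢ/kT) = e^(−0) + e^(−1.5915) + e^(−3.8451) + e^(−4.1471) + e^(−4.9719) = 1.0000 + 0.20362 + 0.021384 + 0.015810 + 0.0069300 = 1.2477.
⟨E⟩ = Σ EᵢPᵢ = 0.034932 eV.
S/k_B = ln Z + ⟨E⟩/kT = ln(1.2477) + 0.034932/0.086084 = 0.22130 + 0.40579 = 0.627.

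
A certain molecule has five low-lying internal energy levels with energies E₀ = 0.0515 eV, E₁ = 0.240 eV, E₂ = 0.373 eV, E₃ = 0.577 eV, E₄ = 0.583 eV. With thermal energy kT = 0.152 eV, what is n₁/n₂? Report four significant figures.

2.399

n₁/n₂ = exp[−(E₁−E₂)/kT] = exp(−(-0.133 eV)/(0.152 eV)) = exp(0.875000) = 2.399.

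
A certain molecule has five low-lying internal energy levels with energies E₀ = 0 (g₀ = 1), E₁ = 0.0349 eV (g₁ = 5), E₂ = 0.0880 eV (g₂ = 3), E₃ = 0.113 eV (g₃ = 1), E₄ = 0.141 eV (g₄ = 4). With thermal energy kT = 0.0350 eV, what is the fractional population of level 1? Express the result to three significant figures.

Eᵢ/kT = 0, 0.99714, 2.5143, 3.2286, 4.0286.
Z = Σ gᵢe^(−Eᵢ/kT) = 1·e^(−0) + 5·e^(−0.99714) + 3·e^(−2.5143) + 1·e^(−3.2286) + 4·e^(−4.0286) = 1.0000 + 1.8447 + 0.24276 + 0.039613 + 0.071197 = 3.1983.
P₁ = g₁ e^(−E₁/kT) / Z = 1.8447/3.1983 = 0.577.

0.577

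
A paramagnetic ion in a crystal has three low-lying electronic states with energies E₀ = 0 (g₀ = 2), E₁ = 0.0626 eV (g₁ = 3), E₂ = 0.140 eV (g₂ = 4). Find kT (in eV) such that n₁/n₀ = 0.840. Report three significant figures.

0.108 eV

n₁/n₀ = (g₁/g₀) exp[−(E₁−E₀)/kT] = 0.840.
⇒ (E₁−E₀)/kT = ln((3/2)/0.840) = ln(1.7857) = 0.57981.
kT = 0.0626 eV / 0.57981 = 0.108 eV.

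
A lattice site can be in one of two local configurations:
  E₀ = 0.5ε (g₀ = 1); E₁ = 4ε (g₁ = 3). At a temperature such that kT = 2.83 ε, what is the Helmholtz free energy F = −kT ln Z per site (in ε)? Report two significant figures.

Eᵢ/kT = 0.1767, 1.413.
Z = Σ gᵢe^(−Eᵢ/kT) = 1·e^(−0.1767) + 3·e^(−1.413) = 0.8380 + 0.7302 = 1.568.
F = −kT ln Z = −2.83 × ln(1.568) = −2.83 × 0.4498 = -1.3 ε.

-1.3 ε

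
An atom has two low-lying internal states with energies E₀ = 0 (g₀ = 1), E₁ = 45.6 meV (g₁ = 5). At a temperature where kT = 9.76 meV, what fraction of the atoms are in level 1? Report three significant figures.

0.0447

Eᵢ/kT = 0, 4.6721.
Z = Σ gᵢe^(−Eᵢ/kT) = 1·e^(−0) + 5·e^(−4.6721) = 1.0000 + 0.046763 = 1.0468.
P₁ = g₁ e^(−E₁/kT) / Z = 0.046763/1.0468 = 0.0447.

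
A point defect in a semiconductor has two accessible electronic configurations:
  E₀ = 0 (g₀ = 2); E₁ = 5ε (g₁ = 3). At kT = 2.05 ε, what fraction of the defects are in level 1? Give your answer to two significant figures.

0.12

Eᵢ/kT = 0, 2.439.
Z = Σ gᵢe^(−Eᵢ/kT) = 2·e^(−0) + 3·e^(−2.439) = 2.000 + 0.2617 = 2.262.
P₁ = g₁ e^(−E₁/kT) / Z = 0.2617/2.262 = 0.12.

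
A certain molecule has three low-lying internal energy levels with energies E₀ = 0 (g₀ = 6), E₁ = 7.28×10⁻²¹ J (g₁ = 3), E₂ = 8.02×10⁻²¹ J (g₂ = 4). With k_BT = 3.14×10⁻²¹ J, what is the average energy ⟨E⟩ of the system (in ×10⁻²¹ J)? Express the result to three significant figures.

0.703 ×10⁻²¹ J

Eᵢ/kT = 0, 2.3185, 2.5541.
Z = Σ gᵢe^(−Eᵢ/kT) = 6·e^(−0) + 3·e^(−2.3185) + 4·e^(−2.5541) = 6.0000 + 0.29526 + 0.31105 = 6.6063.
⟨E⟩ = Σ Eᵢ gᵢe^(−Eᵢ/kT) / Z = (0·6.0000 + 7.28·0.29526 + 8.02·0.31105) / 6.6063 = 0.703 ×10⁻²¹ J.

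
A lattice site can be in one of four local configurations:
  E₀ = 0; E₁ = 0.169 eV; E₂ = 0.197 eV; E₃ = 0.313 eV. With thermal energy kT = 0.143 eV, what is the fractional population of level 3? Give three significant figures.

0.0671

Eᵢ/kT = 0, 1.1818, 1.3776, 2.1888.
Z = Σ e^(−Eᵢ/kT) = e^(−0) + e^(−1.1818) + e^(−1.3776) + e^(−2.1888) = 1.0000 + 0.30673 + 0.25218 + 0.11205 = 1.6710.
P₃ = e^(−E₃/kT) / Z = 0.11205/1.6710 = 0.0671.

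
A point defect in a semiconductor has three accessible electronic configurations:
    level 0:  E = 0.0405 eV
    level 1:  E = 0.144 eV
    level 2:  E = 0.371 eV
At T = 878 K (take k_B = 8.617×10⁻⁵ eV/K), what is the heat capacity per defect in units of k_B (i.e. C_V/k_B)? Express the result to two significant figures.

0.47

k_BT = 8.617×10⁻⁵ × 878 K = 0.07566 eV.
Eᵢ/kT = 0.5353, 1.903, 4.904.
Z = Σ e^(−Eᵢ/kT) = e^(−0.5353) + e^(−1.903) + e^(−4.904) = 0.5855 + 0.1491 + 0.007417 = 0.7420.
⟨E⟩ = 0.06460 eV, ⟨E²⟩ = 0.006837 eV².
C_V/k_B = (⟨E²⟩ − ⟨E⟩²)/(kT)² = (0.006837 − 0.004173)/0.005724 = 0.47.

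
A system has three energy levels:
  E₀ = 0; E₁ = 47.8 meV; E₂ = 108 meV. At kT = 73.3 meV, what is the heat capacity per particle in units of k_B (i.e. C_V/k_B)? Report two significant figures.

0.26

Eᵢ/kT = 0, 0.6521, 1.473.
Z = Σ e^(−Eᵢ/kT) = e^(−0) + e^(−0.6521) + e^(−1.473) = 1.000 + 0.5210 + 0.2292 = 1.750.
⟨E⟩ = 28.38 meV, ⟨E²⟩ = 2208 meV².
C_V/k_B = (⟨E²⟩ − ⟨E⟩²)/(kT)² = (2208 − 805.4)/5373 = 0.26.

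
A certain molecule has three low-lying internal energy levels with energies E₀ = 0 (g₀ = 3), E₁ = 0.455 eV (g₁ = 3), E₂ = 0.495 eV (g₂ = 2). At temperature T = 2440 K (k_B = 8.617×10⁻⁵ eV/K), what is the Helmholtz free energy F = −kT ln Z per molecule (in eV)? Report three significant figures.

k_BT = 8.617×10⁻⁵ × 2440 K = 0.21025 eV.
Eᵢ/kT = 0, 2.1641, 2.3543.
Z = Σ gᵢe^(−Eᵢ/kT) = 3·e^(−0) + 3·e^(−2.1641) + 2·e^(−2.3543) = 3.0000 + 0.34456 + 0.18992 = 3.5345.
F = −kT ln Z = −0.21025 × ln(3.5345) = −0.21025 × 1.2626 = -0.265 eV.

-0.265 eV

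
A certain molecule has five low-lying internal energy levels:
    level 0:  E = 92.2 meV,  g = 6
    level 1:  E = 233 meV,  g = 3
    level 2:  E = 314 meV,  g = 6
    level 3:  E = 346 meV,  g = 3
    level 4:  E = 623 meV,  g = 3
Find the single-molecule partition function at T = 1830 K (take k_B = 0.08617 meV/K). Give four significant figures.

k_BT = 0.08617 × 1830 K = 157.691 meV.
Eᵢ/kT = 0.584688, 1.47757, 1.99124, 2.19416, 3.95076.
Z = Σ gᵢe^(−Eᵢ/kT) = 6·e^(−0.584688) + 3·e^(−1.47757) + 6·e^(−1.99124) + 3·e^(−2.19416) + 3·e^(−3.95076) = 3.34368 + 0.684575 + 0.819156 + 0.334356 + 0.0577202 = 5.23949.

Z = 5.239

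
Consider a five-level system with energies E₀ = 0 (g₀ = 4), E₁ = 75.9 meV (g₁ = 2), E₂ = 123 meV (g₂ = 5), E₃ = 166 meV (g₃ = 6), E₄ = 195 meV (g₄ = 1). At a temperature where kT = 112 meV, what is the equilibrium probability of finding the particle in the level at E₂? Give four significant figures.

Eᵢ/kT = 0, 0.677679, 1.09821, 1.48214, 1.74107.
Z = Σ gᵢe^(−Eᵢ/kT) = 4·e^(−0) + 2·e^(−0.677679) + 5·e^(−1.09821) + 6·e^(−1.48214) + 1·e^(−1.74107) = 4.00000 + 1.01559 + 1.66734 + 1.36291 + 0.175333 = 8.22117.
P₂ = g₂ e^(−E₂/kT) / Z = 1.66734/8.22117 = 0.2028.

0.2028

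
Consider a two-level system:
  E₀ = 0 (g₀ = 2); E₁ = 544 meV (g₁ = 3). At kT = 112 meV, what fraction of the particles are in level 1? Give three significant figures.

0.0115

Eᵢ/kT = 0, 4.8571.
Z = Σ gᵢe^(−Eᵢ/kT) = 2·e^(−0) + 3·e^(−4.8571) = 2.0000 + 0.023319 = 2.0233.
P₁ = g₁ e^(−E₁/kT) / Z = 0.023319/2.0233 = 0.0115.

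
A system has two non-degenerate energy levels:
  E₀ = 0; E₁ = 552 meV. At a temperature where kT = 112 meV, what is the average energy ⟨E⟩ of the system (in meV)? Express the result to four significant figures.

Eᵢ/kT = 0, 4.92857.
Z = Σ e^(−Eᵢ/kT) = e^(−0) + e^(−4.92857) = 1.00000 + 0.00723684 = 1.00724.
⟨E⟩ = Σ Eᵢ e^(−Eᵢ/kT) / Z = (0·1.00000 + 552·0.00723684) / 1.00724 = 3.966 meV.

3.966 meV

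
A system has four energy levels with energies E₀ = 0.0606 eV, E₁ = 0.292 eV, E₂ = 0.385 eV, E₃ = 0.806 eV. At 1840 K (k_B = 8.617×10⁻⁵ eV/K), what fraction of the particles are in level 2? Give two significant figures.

0.094

k_BT = 8.617×10⁻⁵ × 1840 K = 0.1586 eV.
Eᵢ/kT = 0.3821, 1.841, 2.427, 5.082.
Z = Σ e^(−Eᵢ/kT) = e^(−0.3821) + e^(−1.841) + e^(−2.427) + e^(−5.082) = 0.6824 + 0.1587 + 0.08830 + 0.006207 = 0.9356.
P₂ = e^(−E₂/kT) / Z = 0.08830/0.9356 = 0.094.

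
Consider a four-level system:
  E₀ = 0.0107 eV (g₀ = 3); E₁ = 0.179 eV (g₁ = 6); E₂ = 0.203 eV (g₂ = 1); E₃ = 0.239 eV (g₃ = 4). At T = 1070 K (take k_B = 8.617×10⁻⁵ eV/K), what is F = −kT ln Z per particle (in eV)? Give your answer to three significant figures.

-0.126 eV

k_BT = 8.617×10⁻⁵ × 1070 K = 0.092202 eV.
Eᵢ/kT = 0.11605, 1.9414, 2.2017, 2.5921.
Z = Σ gᵢe^(−Eᵢ/kT) = 3·e^(−0.11605) + 6·e^(−1.9414) + 1·e^(−2.2017) + 4·e^(−2.5921) = 2.6713 + 0.86102 + 0.11061 + 0.29945 = 3.9424.
F = −kT ln Z = −0.092202 × ln(3.9424) = −0.092202 × 1.3718 = -0.126 eV.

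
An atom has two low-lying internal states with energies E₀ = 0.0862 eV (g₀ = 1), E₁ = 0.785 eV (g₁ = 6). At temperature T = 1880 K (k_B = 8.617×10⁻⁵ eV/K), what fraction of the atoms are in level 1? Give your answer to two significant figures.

k_BT = 8.617×10⁻⁵ × 1880 K = 0.1620 eV.
Eᵢ/kT = 0.5321, 4.846.
Z = Σ gᵢe^(−Eᵢ/kT) = 1·e^(−0.5321) + 6·e^(−4.846) = 0.5874 + 0.04716 = 0.6346.
P₁ = g₁ e^(−E₁/kT) / Z = 0.04716/0.6346 = 0.074.

0.074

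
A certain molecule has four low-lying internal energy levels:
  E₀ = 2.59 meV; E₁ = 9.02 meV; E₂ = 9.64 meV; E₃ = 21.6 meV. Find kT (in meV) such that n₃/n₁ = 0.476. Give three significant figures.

n₃/n₁ = exp[−(E₃−E₁)/kT] = 0.476.
⇒ (E₃−E₁)/kT = ln(1/0.476) = ln(2.1008) = 0.74232.
kT = 12.58 meV / 0.74232 = 16.9 meV.

16.9 meV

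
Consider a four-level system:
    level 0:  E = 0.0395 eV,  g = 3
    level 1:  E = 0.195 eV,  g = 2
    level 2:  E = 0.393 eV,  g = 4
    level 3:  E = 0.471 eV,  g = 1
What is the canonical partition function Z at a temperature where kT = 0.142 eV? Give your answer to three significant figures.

Eᵢ/kT = 0.27817, 1.3732, 2.7676, 3.3169.
Z = Σ gᵢe^(−Eᵢ/kT) = 3·e^(−0.27817) + 2·e^(−1.3732) + 4·e^(−2.7676) + 1·e^(−3.3169) = 2.2715 + 0.50659 + 0.25125 + 0.036265 = 3.0656.

Z = 3.07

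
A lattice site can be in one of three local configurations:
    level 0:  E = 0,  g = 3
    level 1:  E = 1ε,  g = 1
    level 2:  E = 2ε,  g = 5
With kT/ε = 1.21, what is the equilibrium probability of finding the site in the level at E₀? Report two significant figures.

0.68

Eᵢ/kT = 0, 0.8264, 1.653.
Z = Σ gᵢe^(−Eᵢ/kT) = 3·e^(−0) + 1·e^(−0.8264) + 5·e^(−1.653) = 3.000 + 0.4376 + 0.9574 = 4.395.
P₀ = g₀ e^(−E₀/kT) / Z = 3.000/4.395 = 0.68.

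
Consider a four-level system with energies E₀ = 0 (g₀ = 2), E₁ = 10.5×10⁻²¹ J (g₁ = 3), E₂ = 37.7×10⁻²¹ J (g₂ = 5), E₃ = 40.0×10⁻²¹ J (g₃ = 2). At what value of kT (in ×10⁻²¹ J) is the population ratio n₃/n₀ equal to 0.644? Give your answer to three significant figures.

90.9 ×10⁻²¹ J

n₃/n₀ = (g₃/g₀) exp[−(E₃−E₀)/kT] = 0.644.
⇒ (E₃−E₀)/kT = ln((2/2)/0.644) = ln(1.5528) = 0.44006.
kT = 40.0 ×10⁻²¹ J / 0.44006 = 90.9 ×10⁻²¹ J.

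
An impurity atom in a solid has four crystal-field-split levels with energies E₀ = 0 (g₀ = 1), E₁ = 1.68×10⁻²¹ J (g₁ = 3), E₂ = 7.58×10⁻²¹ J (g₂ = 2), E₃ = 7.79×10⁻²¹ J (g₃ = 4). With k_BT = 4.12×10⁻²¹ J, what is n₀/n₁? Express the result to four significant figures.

0.5012

n₀/n₁ = (g₀/g₁) exp[−(E₀−E₁)/kT] = (1/3) × exp(−(-1.68 ×10⁻²¹ J)/(4.12 ×10⁻²¹ J)) = (1/3) × exp(0.407767) = 0.5012.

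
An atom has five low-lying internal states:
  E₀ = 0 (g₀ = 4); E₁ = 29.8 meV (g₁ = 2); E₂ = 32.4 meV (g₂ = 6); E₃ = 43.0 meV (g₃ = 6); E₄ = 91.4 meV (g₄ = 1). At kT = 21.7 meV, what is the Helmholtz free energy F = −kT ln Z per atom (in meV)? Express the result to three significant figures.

-41.3 meV

Eᵢ/kT = 0, 1.3733, 1.4931, 1.9816, 4.2120.
Z = Σ gᵢe^(−Eᵢ/kT) = 4·e^(−0) + 2·e^(−1.3733) + 6·e^(−1.4931) + 6·e^(−1.9816) + 1·e^(−4.2120) = 4.0000 + 0.50654 + 1.3481 + 0.82709 + 0.014817 = 6.6965.
F = −kT ln Z = −21.7 × ln(6.6965) = −21.7 × 1.9016 = -41.3 meV.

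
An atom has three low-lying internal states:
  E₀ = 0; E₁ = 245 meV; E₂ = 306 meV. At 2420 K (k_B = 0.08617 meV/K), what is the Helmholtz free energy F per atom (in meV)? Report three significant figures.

k_BT = 0.08617 × 2420 K = 208.53 meV.
Eᵢ/kT = 0, 1.1749, 1.4674.
Z = Σ e^(−Eᵢ/kT) = e^(−0) + e^(−1.1749) + e^(−1.4674) = 1.0000 + 0.30885 + 0.23052 = 1.5394.
F = −kT ln Z = −208.53 × ln(1.5394) = −208.53 × 0.43139 = -90.0 meV.

-90.0 meV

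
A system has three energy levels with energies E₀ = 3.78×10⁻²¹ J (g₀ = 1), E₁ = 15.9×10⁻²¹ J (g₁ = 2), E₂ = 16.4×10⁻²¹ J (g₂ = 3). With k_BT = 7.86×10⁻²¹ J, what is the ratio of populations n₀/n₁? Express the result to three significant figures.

n₀/n₁ = (g₀/g₁) exp[−(E₀−E₁)/kT] = (1/2) × exp(−(-12.12 ×10⁻²¹ J)/(7.86 ×10⁻²¹ J)) = (1/2) × exp(1.5420) = 2.34.

2.34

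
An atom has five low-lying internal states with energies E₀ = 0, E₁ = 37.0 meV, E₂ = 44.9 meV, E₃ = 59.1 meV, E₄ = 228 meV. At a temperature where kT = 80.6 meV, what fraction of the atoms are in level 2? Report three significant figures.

0.209

Eᵢ/kT = 0, 0.45906, 0.55707, 0.73325, 2.8288.
Z = Σ e^(−Eᵢ/kT) = e^(−0) + e^(−0.45906) + e^(−0.55707) + e^(−0.73325) + e^(−2.8288) = 1.0000 + 0.63188 + 0.57289 + 0.48035 + 0.059084 = 2.7442.
P₂ = e^(−E₂/kT) / Z = 0.57289/2.7442 = 0.209.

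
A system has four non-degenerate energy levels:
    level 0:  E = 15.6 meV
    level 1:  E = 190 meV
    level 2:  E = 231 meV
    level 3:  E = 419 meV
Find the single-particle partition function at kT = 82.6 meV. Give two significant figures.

Eᵢ/kT = 0.1889, 2.300, 2.797, 5.073.
Z = Σ e^(−Eᵢ/kT) = e^(−0.1889) + e^(−2.300) + e^(−2.797) + e^(−5.073) = 0.8279 + 0.1003 + 0.06099 + 0.006264 = 0.9955.

Z = 1.0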